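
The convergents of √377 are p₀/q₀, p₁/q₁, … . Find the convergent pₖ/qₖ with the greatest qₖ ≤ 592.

√377 = [19; 2, 2, 2, 38, …] (period length 4).
Convergents:
  p_0/q_0 = 19/1
  p_1/q_1 = 39/2
  p_2/q_2 = 97/5
  p_3/q_3 = 233/12
  p_4/q_4 = 8951/461
  p_5/q_5 = 18135/934
q_4 = 461 ≤ 592 < 934 = q_5, so the answer is 8951/461.

8951/461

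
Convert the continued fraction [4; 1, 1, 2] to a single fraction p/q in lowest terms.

Fold from the inside: start with 2/1.
  1 + 1/2 = 3/2
  1 + 2/3 = 5/3
  4 + 3/5 = 23/5

23/5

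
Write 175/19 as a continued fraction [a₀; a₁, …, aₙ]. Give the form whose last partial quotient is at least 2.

175 = 9·19 + 4
19 = 4·4 + 3
4 = 1·3 + 1
3 = 3·1 + 0  (stop)
So 175/19 = [9; 4, 1, 3].

[9; 4, 1, 3]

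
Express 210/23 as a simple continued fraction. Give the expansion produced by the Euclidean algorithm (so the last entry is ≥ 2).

[9; 7, 1, 2]

210 = 9×23 + 3
23 = 7×3 + 2
3 = 1×2 + 1
2 = 2×1 + 0  (stop)
So 210/23 = [9; 7, 1, 2].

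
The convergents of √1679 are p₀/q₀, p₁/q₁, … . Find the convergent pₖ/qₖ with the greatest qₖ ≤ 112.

1680/41

√1679 = [40; 1, 39, 1, 80, …] (period length 4).
Convergents:
  p_0/q_0 = 40/1
  p_1/q_1 = 41/1
  p_2/q_2 = 1639/40
  p_3/q_3 = 1680/41
  p_4/q_4 = 136039/3320
q_3 = 41 ≤ 112 < 3320 = q_4, so the answer is 1680/41.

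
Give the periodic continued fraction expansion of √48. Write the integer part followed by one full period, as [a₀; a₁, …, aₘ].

[6; 1, 12]

a₀ = ⌊√48⌋ = 6.
With m₀=0, d₀=1 and mₖ₊₁ = dₖaₖ − mₖ, dₖ₊₁ = (n − mₖ₊₁²)/dₖ, aₖ₊₁ = ⌊(a₀+mₖ₊₁)/dₖ₊₁⌋:
  k=1: m=6, d=12, a=1
  k=2: m=6, d=1, a=12
d=1 and a=2a₀=12 at k=2, so the next step gives (m, d) = (6, 12) again — its k=1 value — and the period has length 2.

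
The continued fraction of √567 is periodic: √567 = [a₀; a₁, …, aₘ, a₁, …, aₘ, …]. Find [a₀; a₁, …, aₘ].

a₀ = ⌊√567⌋ = 23.
With m₀=0, d₀=1 and mₖ₊₁ = dₖaₖ − mₖ, dₖ₊₁ = (n − mₖ₊₁²)/dₖ, aₖ₊₁ = ⌊(a₀+mₖ₊₁)/dₖ₊₁⌋:
  k=1: m=23, d=38, a=1
  k=2: m=15, d=9, a=4
  k=3: m=21, d=14, a=3
  k=4: m=21, d=9, a=4
  k=5: m=15, d=38, a=1
  k=6: m=23, d=1, a=46
d=1 and a=2a₀=46 at k=6, so the next step gives (m, d) = (23, 38) again — its k=1 value — and the period has length 6.

[23; 1, 4, 3, 4, 1, 46]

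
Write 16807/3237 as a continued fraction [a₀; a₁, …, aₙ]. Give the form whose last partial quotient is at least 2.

[5; 5, 4, 1, 8, 1, 3, 3]

16807 = 5×3237 + 622
3237 = 5×622 + 127
622 = 4×127 + 114
127 = 1×114 + 13
114 = 8×13 + 10
13 = 1×10 + 3
10 = 3×3 + 1
3 = 3×1 + 0  (stop)
So 16807/3237 = [5; 5, 4, 1, 8, 1, 3, 3].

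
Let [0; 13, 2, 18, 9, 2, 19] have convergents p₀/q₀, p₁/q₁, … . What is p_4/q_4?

Using pₖ = aₖpₖ₋₁ + pₖ₋₂, qₖ = aₖqₖ₋₁ + qₖ₋₂ (with p₋₁=1, p₋₂=0, q₋₁=0, q₋₂=1):
  k=0: a=0, p=0, q=1
  k=1: a=13, p=1, q=13
  k=2: a=2, p=2, q=27
  k=3: a=18, p=37, q=499
  k=4: a=9, p=335, q=4518

335/4518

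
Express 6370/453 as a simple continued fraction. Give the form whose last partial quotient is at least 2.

6370 = 14×453 + 28
453 = 16×28 + 5
28 = 5×5 + 3
5 = 1×3 + 2
3 = 1×2 + 1
2 = 2×1 + 0  (stop)
So 6370/453 = [14; 16, 5, 1, 1, 2].

[14; 16, 5, 1, 1, 2]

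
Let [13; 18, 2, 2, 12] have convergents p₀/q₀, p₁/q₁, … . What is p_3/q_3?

Using pₖ = aₖpₖ₋₁ + pₖ₋₂, qₖ = aₖqₖ₋₁ + qₖ₋₂ (with p₋₁=1, p₋₂=0, q₋₁=0, q₋₂=1):
  k=0: a=13, p=13, q=1
  k=1: a=18, p=235, q=18
  k=2: a=2, p=483, q=37
  k=3: a=2, p=1201, q=92

1201/92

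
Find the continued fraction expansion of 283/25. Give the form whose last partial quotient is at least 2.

[11; 3, 8]

283 = 11·25 + 8
25 = 3·8 + 1
8 = 8·1 + 0  (stop)
So 283/25 = [11; 3, 8].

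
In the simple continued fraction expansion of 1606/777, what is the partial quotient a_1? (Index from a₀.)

14

1606 = 2·777 + 52   →  a_0 = 2
777 = 14·52 + 49   →  a_1 = 14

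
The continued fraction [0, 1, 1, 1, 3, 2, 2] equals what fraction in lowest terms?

39/61

Fold from the inside: start with 2/1.
  2 + 1/2 = 5/2
  3 + 2/5 = 17/5
  1 + 5/17 = 22/17
  1 + 17/22 = 39/22
  1 + 22/39 = 61/39
  0 + 39/61 = 39/61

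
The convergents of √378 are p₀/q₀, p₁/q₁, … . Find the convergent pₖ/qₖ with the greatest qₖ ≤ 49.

836/43

√378 = [19; 2, 3, 1, 4, 1, 3, 2, 38, …] (period length 8).
Convergents:
  p_0/q_0 = 19/1
  p_1/q_1 = 39/2
  p_2/q_2 = 136/7
  p_3/q_3 = 175/9
  p_4/q_4 = 836/43
  p_5/q_5 = 1011/52
q_4 = 43 ≤ 49 < 52 = q_5, so the answer is 836/43.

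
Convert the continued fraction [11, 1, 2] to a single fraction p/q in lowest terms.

Fold from the inside: start with 2/1.
  1 + 1/2 = 3/2
  11 + 2/3 = 35/3

35/3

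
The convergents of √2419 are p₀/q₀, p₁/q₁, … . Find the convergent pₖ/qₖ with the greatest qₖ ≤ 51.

541/11

√2419 = [49; 5, 2, 5, 98, …] (period length 4).
Convergents:
  p_0/q_0 = 49/1
  p_1/q_1 = 246/5
  p_2/q_2 = 541/11
  p_3/q_3 = 2951/60
q_2 = 11 ≤ 51 < 60 = q_3, so the answer is 541/11.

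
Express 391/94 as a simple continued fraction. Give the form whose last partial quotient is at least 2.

[4; 6, 3, 1, 3]

391 = 4×94 + 15
94 = 6×15 + 4
15 = 3×4 + 3
4 = 1×3 + 1
3 = 3×1 + 0  (stop)
So 391/94 = [4; 6, 3, 1, 3].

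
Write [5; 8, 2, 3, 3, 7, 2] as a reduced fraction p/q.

15499/3028

Using pₖ = aₖpₖ₋₁ + pₖ₋₂ and qₖ = aₖqₖ₋₁ + qₖ₋₂:
  k=0: a=5, p=5, q=1
  k=1: a=8, p=41, q=8
  k=2: a=2, p=87, q=17
  k=3: a=3, p=302, q=59
  k=4: a=3, p=993, q=194
  k=5: a=7, p=7253, q=1417
  k=6: a=2, p=15499, q=3028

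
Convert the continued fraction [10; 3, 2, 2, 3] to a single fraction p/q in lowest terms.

Using pₖ = aₖpₖ₋₁ + pₖ₋₂ and qₖ = aₖqₖ₋₁ + qₖ₋₂:
  k=0: a=10, p=10, q=1
  k=1: a=3, p=31, q=3
  k=2: a=2, p=72, q=7
  k=3: a=2, p=175, q=17
  k=4: a=3, p=597, q=58

597/58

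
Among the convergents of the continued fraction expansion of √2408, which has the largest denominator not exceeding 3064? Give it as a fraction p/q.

67375/1373

√2408 = [49; 14, 98, …] (period length 2).
Convergents:
  p_0/q_0 = 49/1
  p_1/q_1 = 687/14
  p_2/q_2 = 67375/1373
  p_3/q_3 = 943937/19236
q_2 = 1373 ≤ 3064 < 19236 = q_3, so the answer is 67375/1373.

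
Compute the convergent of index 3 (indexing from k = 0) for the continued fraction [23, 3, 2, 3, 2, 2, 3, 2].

559/24

Using pₖ = aₖpₖ₋₁ + pₖ₋₂, qₖ = aₖqₖ₋₁ + qₖ₋₂ (with p₋₁=1, p₋₂=0, q₋₁=0, q₋₂=1):
  k=0: a=23, p=23, q=1
  k=1: a=3, p=70, q=3
  k=2: a=2, p=163, q=7
  k=3: a=3, p=559, q=24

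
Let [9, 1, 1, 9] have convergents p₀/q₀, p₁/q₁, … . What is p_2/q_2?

19/2

Using pₖ = aₖpₖ₋₁ + pₖ₋₂, qₖ = aₖqₖ₋₁ + qₖ₋₂ (with p₋₁=1, p₋₂=0, q₋₁=0, q₋₂=1):
  k=0: a=9, p=9, q=1
  k=1: a=1, p=10, q=1
  k=2: a=1, p=19, q=2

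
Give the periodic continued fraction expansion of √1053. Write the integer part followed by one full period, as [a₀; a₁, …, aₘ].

a₀ = ⌊√1053⌋ = 32.
With m₀=0, d₀=1 and mₖ₊₁ = dₖaₖ − mₖ, dₖ₊₁ = (n − mₖ₊₁²)/dₖ, aₖ₊₁ = ⌊(a₀+mₖ₊₁)/dₖ₊₁⌋:
  k=1: m=32, d=29, a=2
  k=2: m=26, d=13, a=4
  k=3: m=26, d=29, a=2
  k=4: m=32, d=1, a=64
d=1 and a=2a₀=64 at k=4, so the next step gives (m, d) = (32, 29) again — its k=1 value — and the period has length 4.

[32; 2, 4, 2, 64]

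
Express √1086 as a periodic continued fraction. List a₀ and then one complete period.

a₀ = ⌊√1086⌋ = 32.
With m₀=0, d₀=1 and mₖ₊₁ = dₖaₖ − mₖ, dₖ₊₁ = (n − mₖ₊₁²)/dₖ, aₖ₊₁ = ⌊(a₀+mₖ₊₁)/dₖ₊₁⌋:
  k=1: m=32, d=62, a=1
  k=2: m=30, d=3, a=20
  k=3: m=30, d=62, a=1
  k=4: m=32, d=1, a=64
d=1 and a=2a₀=64 at k=4, so the next step gives (m, d) = (32, 62) again — its k=1 value — and the period has length 4.

[32; 1, 20, 1, 64]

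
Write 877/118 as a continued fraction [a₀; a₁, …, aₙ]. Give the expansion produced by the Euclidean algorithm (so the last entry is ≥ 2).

877 = 7*118 + 51
118 = 2*51 + 16
51 = 3*16 + 3
16 = 5*3 + 1
3 = 3*1 + 0  (stop)
So 877/118 = [7; 2, 3, 5, 3].

[7; 2, 3, 5, 3]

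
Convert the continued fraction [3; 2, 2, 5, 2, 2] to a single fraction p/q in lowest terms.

494/145

Using pₖ = aₖpₖ₋₁ + pₖ₋₂ and qₖ = aₖqₖ₋₁ + qₖ₋₂:
  k=0: a=3, p=3, q=1
  k=1: a=2, p=7, q=2
  k=2: a=2, p=17, q=5
  k=3: a=5, p=92, q=27
  k=4: a=2, p=201, q=59
  k=5: a=2, p=494, q=145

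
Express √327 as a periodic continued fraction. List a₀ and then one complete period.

a₀ = ⌊√327⌋ = 18.

[18; 12, 36]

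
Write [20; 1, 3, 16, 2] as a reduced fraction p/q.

2781/134

Fold from the inside: start with 2/1.
  16 + 1/2 = 33/2
  3 + 2/33 = 101/33
  1 + 33/101 = 134/101
  20 + 101/134 = 2781/134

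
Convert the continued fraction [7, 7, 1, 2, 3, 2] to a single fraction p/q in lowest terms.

1262/177

Using pₖ = aₖpₖ₋₁ + pₖ₋₂ and qₖ = aₖqₖ₋₁ + qₖ₋₂:
  k=0: a=7, p=7, q=1
  k=1: a=7, p=50, q=7
  k=2: a=1, p=57, q=8
  k=3: a=2, p=164, q=23
  k=4: a=3, p=549, q=77
  k=5: a=2, p=1262, q=177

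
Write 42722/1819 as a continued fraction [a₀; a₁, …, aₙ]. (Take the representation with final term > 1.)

[23; 2, 18, 16, 3]

42722 = 23·1819 + 885
1819 = 2·885 + 49
885 = 18·49 + 3
49 = 16·3 + 1
3 = 3·1 + 0  (stop)
So 42722/1819 = [23; 2, 18, 16, 3].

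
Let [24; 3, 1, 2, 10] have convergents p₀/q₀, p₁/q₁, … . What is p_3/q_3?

267/11

Using pₖ = aₖpₖ₋₁ + pₖ₋₂, qₖ = aₖqₖ₋₁ + qₖ₋₂ (with p₋₁=1, p₋₂=0, q₋₁=0, q₋₂=1):
  k=0: a=24, p=24, q=1
  k=1: a=3, p=73, q=3
  k=2: a=1, p=97, q=4
  k=3: a=2, p=267, q=11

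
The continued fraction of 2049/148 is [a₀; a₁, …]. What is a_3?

2049 = 13·148 + 125   →  a_0 = 13
148 = 1·125 + 23   →  a_1 = 1
125 = 5·23 + 10   →  a_2 = 5
23 = 2·10 + 3   →  a_3 = 2

2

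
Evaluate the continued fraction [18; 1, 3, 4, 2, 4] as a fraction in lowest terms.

3171/169

Fold from the inside: start with 4/1.
  2 + 1/4 = 9/4
  4 + 4/9 = 40/9
  3 + 9/40 = 129/40
  1 + 40/129 = 169/129
  18 + 129/169 = 3171/169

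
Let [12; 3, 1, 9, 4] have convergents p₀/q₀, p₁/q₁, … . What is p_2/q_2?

Using pₖ = aₖpₖ₋₁ + pₖ₋₂, qₖ = aₖqₖ₋₁ + qₖ₋₂ (with p₋₁=1, p₋₂=0, q₋₁=0, q₋₂=1):
  k=0: a=12, p=12, q=1
  k=1: a=3, p=37, q=3
  k=2: a=1, p=49, q=4

49/4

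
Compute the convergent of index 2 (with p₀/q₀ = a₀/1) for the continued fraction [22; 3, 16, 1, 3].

1094/49

Using pₖ = aₖpₖ₋₁ + pₖ₋₂, qₖ = aₖqₖ₋₁ + qₖ₋₂ (with p₋₁=1, p₋₂=0, q₋₁=0, q₋₂=1):
  k=0: a=22, p=22, q=1
  k=1: a=3, p=67, q=3
  k=2: a=16, p=1094, q=49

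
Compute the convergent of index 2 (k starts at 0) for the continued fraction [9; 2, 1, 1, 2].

28/3

Using pₖ = aₖpₖ₋₁ + pₖ₋₂, qₖ = aₖqₖ₋₁ + qₖ₋₂ (with p₋₁=1, p₋₂=0, q₋₁=0, q₋₂=1):
  k=0: a=9, p=9, q=1
  k=1: a=2, p=19, q=2
  k=2: a=1, p=28, q=3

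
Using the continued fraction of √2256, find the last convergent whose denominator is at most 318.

8977/189

√2256 = [47; 2, 94, …] (period length 2).
Convergents:
  p_0/q_0 = 47/1
  p_1/q_1 = 95/2
  p_2/q_2 = 8977/189
  p_3/q_3 = 18049/380
q_2 = 189 ≤ 318 < 380 = q_3, so the answer is 8977/189.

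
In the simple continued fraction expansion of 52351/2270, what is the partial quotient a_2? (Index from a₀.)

52351 = 23·2270 + 141   →  a_0 = 23
2270 = 16·141 + 14   →  a_1 = 16
141 = 10·14 + 1   →  a_2 = 10

10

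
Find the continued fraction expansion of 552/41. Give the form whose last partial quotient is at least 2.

552 = 13·41 + 19
41 = 2·19 + 3
19 = 6·3 + 1
3 = 3·1 + 0  (stop)
So 552/41 = [13; 2, 6, 3].

[13; 2, 6, 3]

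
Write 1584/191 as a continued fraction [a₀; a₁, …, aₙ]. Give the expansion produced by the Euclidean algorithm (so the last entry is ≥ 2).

1584 = 8×191 + 56
191 = 3×56 + 23
56 = 2×23 + 10
23 = 2×10 + 3
10 = 3×3 + 1
3 = 3×1 + 0  (stop)
So 1584/191 = [8; 3, 2, 2, 3, 3].

[8; 3, 2, 2, 3, 3]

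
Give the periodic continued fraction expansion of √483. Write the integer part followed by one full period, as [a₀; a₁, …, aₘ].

[21; 1, 42]

a₀ = ⌊√483⌋ = 21.
With m₀=0, d₀=1 and mₖ₊₁ = dₖaₖ − mₖ, dₖ₊₁ = (n − mₖ₊₁²)/dₖ, aₖ₊₁ = ⌊(a₀+mₖ₊₁)/dₖ₊₁⌋:
  k=1: m=21, d=42, a=1
  k=2: m=21, d=1, a=42
d=1 and a=2a₀=42 at k=2, so the next step gives (m, d) = (21, 42) again — its k=1 value — and the period has length 2.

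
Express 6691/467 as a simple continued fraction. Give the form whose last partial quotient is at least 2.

[14; 3, 19, 8]

6691 = 14*467 + 153
467 = 3*153 + 8
153 = 19*8 + 1
8 = 8*1 + 0  (stop)
So 6691/467 = [14; 3, 19, 8].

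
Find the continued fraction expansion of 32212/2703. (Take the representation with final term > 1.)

32212 = 11×2703 + 2479
2703 = 1×2479 + 224
2479 = 11×224 + 15
224 = 14×15 + 14
15 = 1×14 + 1
14 = 14×1 + 0  (stop)
So 32212/2703 = [11; 1, 11, 14, 1, 14].

[11; 1, 11, 14, 1, 14]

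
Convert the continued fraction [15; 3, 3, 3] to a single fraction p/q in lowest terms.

505/33

Using pₖ = aₖpₖ₋₁ + pₖ₋₂ and qₖ = aₖqₖ₋₁ + qₖ₋₂:
  k=0: a=15, p=15, q=1
  k=1: a=3, p=46, q=3
  k=2: a=3, p=153, q=10
  k=3: a=3, p=505, q=33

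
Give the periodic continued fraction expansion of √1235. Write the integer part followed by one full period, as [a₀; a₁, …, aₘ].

[35; 7, 70]

a₀ = ⌊√1235⌋ = 35.
With m₀=0, d₀=1 and mₖ₊₁ = dₖaₖ − mₖ, dₖ₊₁ = (n − mₖ₊₁²)/dₖ, aₖ₊₁ = ⌊(a₀+mₖ₊₁)/dₖ₊₁⌋:
  k=1: m=35, d=10, a=7
  k=2: m=35, d=1, a=70
d=1 and a=2a₀=70 at k=2, so the next step gives (m, d) = (35, 10) again — its k=1 value — and the period has length 2.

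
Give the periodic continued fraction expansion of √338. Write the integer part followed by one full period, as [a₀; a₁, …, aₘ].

a₀ = ⌊√338⌋ = 18.
With m₀=0, d₀=1 and mₖ₊₁ = dₖaₖ − mₖ, dₖ₊₁ = (n − mₖ₊₁²)/dₖ, aₖ₊₁ = ⌊(a₀+mₖ₊₁)/dₖ₊₁⌋:
  k=1: m=18, d=14, a=2
  k=2: m=10, d=17, a=1
  k=3: m=7, d=17, a=1
  k=4: m=10, d=14, a=2
  k=5: m=18, d=1, a=36
d=1 and a=2a₀=36 at k=5, so the next step gives (m, d) = (18, 14) again — its k=1 value — and the period has length 5.

[18; 2, 1, 1, 2, 36]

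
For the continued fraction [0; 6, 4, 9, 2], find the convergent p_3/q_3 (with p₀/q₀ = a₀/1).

Using pₖ = aₖpₖ₋₁ + pₖ₋₂, qₖ = aₖqₖ₋₁ + qₖ₋₂ (with p₋₁=1, p₋₂=0, q₋₁=0, q₋₂=1):
  k=0: a=0, p=0, q=1
  k=1: a=6, p=1, q=6
  k=2: a=4, p=4, q=25
  k=3: a=9, p=37, q=231

37/231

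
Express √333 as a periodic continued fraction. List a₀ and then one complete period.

a₀ = ⌊√333⌋ = 18.

[18; 4, 36]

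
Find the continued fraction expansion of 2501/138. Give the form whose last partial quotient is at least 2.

[18; 8, 8, 2]

2501 = 18*138 + 17
138 = 8*17 + 2
17 = 8*2 + 1
2 = 2*1 + 0  (stop)
So 2501/138 = [18; 8, 8, 2].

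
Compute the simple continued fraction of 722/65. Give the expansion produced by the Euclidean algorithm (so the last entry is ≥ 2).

[11; 9, 3, 2]

722 = 11·65 + 7
65 = 9·7 + 2
7 = 3·2 + 1
2 = 2·1 + 0  (stop)
So 722/65 = [11; 9, 3, 2].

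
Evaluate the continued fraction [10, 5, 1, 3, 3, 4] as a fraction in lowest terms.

3286/323

Using pₖ = aₖpₖ₋₁ + pₖ₋₂ and qₖ = aₖqₖ₋₁ + qₖ₋₂:
  k=0: a=10, p=10, q=1
  k=1: a=5, p=51, q=5
  k=2: a=1, p=61, q=6
  k=3: a=3, p=234, q=23
  k=4: a=3, p=763, q=75
  k=5: a=4, p=3286, q=323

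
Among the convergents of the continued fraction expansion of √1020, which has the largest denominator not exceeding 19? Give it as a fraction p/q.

√1020 = [31; 1, 14, 1, 62, …] (period length 4).
Convergents:
  p_0/q_0 = 31/1
  p_1/q_1 = 32/1
  p_2/q_2 = 479/15
  p_3/q_3 = 511/16
  p_4/q_4 = 32161/1007
q_3 = 16 ≤ 19 < 1007 = q_4, so the answer is 511/16.

511/16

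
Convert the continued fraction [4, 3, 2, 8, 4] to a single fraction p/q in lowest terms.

1042/243

Using pₖ = aₖpₖ₋₁ + pₖ₋₂ and qₖ = aₖqₖ₋₁ + qₖ₋₂:
  k=0: a=4, p=4, q=1
  k=1: a=3, p=13, q=3
  k=2: a=2, p=30, q=7
  k=3: a=8, p=253, q=59
  k=4: a=4, p=1042, q=243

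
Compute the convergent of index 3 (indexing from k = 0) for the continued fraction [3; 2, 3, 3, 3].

79/23

Using pₖ = aₖpₖ₋₁ + pₖ₋₂, qₖ = aₖqₖ₋₁ + qₖ₋₂ (with p₋₁=1, p₋₂=0, q₋₁=0, q₋₂=1):
  k=0: a=3, p=3, q=1
  k=1: a=2, p=7, q=2
  k=2: a=3, p=24, q=7
  k=3: a=3, p=79, q=23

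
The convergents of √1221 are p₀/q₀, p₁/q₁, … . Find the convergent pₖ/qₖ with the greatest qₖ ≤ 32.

√1221 = [34; 1, 16, 2, 16, 1, 68, …] (period length 6).
Convergents:
  p_0/q_0 = 34/1
  p_1/q_1 = 35/1
  p_2/q_2 = 594/17
  p_3/q_3 = 1223/35
q_2 = 17 ≤ 32 < 35 = q_3, so the answer is 594/17.

594/17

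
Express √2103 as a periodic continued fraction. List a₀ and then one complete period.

[45; 1, 6, 15, 6, 1, 90]

a₀ = ⌊√2103⌋ = 45.
With m₀=0, d₀=1 and mₖ₊₁ = dₖaₖ − mₖ, dₖ₊₁ = (n − mₖ₊₁²)/dₖ, aₖ₊₁ = ⌊(a₀+mₖ₊₁)/dₖ₊₁⌋:
  k=1: m=45, d=78, a=1
  k=2: m=33, d=13, a=6
  k=3: m=45, d=6, a=15
  k=4: m=45, d=13, a=6
  k=5: m=33, d=78, a=1
  k=6: m=45, d=1, a=90
d=1 and a=2a₀=90 at k=6, so the next step gives (m, d) = (45, 78) again — its k=1 value — and the period has length 6.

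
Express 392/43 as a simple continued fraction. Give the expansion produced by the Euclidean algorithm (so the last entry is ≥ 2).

[9; 8, 1, 1, 2]

392 = 9×43 + 5
43 = 8×5 + 3
5 = 1×3 + 2
3 = 1×2 + 1
2 = 2×1 + 0  (stop)
So 392/43 = [9; 8, 1, 1, 2].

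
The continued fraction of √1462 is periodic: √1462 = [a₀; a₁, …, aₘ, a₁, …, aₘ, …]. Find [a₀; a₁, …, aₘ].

a₀ = ⌊√1462⌋ = 38.
With m₀=0, d₀=1 and mₖ₊₁ = dₖaₖ − mₖ, dₖ₊₁ = (n − mₖ₊₁²)/dₖ, aₖ₊₁ = ⌊(a₀+mₖ₊₁)/dₖ₊₁⌋:
  k=1: m=38, d=18, a=4
  k=2: m=34, d=17, a=4
  k=3: m=34, d=18, a=4
  k=4: m=38, d=1, a=76
d=1 and a=2a₀=76 at k=4, so the next step gives (m, d) = (38, 18) again — its k=1 value — and the period has length 4.

[38; 4, 4, 4, 76]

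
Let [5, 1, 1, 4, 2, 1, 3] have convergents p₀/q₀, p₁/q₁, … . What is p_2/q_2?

Using pₖ = aₖpₖ₋₁ + pₖ₋₂, qₖ = aₖqₖ₋₁ + qₖ₋₂ (with p₋₁=1, p₋₂=0, q₋₁=0, q₋₂=1):
  k=0: a=5, p=5, q=1
  k=1: a=1, p=6, q=1
  k=2: a=1, p=11, q=2

11/2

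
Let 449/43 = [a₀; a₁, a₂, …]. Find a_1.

2

449 = 10·43 + 19   →  a_0 = 10
43 = 2·19 + 5   →  a_1 = 2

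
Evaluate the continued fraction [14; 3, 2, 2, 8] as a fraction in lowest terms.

2044/143

Fold from the inside: start with 8/1.
  2 + 1/8 = 17/8
  2 + 8/17 = 42/17
  3 + 17/42 = 143/42
  14 + 42/143 = 2044/143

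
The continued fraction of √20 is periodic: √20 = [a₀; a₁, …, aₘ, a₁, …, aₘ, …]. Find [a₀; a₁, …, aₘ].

[4; 2, 8]

a₀ = ⌊√20⌋ = 4.
With m₀=0, d₀=1 and mₖ₊₁ = dₖaₖ − mₖ, dₖ₊₁ = (n − mₖ₊₁²)/dₖ, aₖ₊₁ = ⌊(a₀+mₖ₊₁)/dₖ₊₁⌋:
  k=1: m=4, d=4, a=2
  k=2: m=4, d=1, a=8
d=1 and a=2a₀=8 at k=2, so the next step gives (m, d) = (4, 4) again — its k=1 value — and the period has length 2.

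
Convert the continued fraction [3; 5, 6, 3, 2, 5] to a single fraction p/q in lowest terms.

3938/1233

Using pₖ = aₖpₖ₋₁ + pₖ₋₂ and qₖ = aₖqₖ₋₁ + qₖ₋₂:
  k=0: a=3, p=3, q=1
  k=1: a=5, p=16, q=5
  k=2: a=6, p=99, q=31
  k=3: a=3, p=313, q=98
  k=4: a=2, p=725, q=227
  k=5: a=5, p=3938, q=1233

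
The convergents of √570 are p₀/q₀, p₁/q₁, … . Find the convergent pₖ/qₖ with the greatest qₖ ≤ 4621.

72961/3056

√570 = [23; 1, 6, 1, 46, …] (period length 4).
Convergents:
  p_0/q_0 = 23/1
  p_1/q_1 = 24/1
  p_2/q_2 = 167/7
  p_3/q_3 = 191/8
  p_4/q_4 = 8953/375
  p_5/q_5 = 9144/383
  p_6/q_6 = 63817/2673
  p_7/q_7 = 72961/3056
  p_8/q_8 = 3420023/143249
q_7 = 3056 ≤ 4621 < 143249 = q_8, so the answer is 72961/3056.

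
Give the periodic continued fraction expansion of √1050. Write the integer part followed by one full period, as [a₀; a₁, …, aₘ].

a₀ = ⌊√1050⌋ = 32.
With m₀=0, d₀=1 and mₖ₊₁ = dₖaₖ − mₖ, dₖ₊₁ = (n − mₖ₊₁²)/dₖ, aₖ₊₁ = ⌊(a₀+mₖ₊₁)/dₖ₊₁⌋:
  k=1: m=32, d=26, a=2
  k=2: m=20, d=25, a=2
  k=3: m=30, d=6, a=10
  k=4: m=30, d=25, a=2
  k=5: m=20, d=26, a=2
  k=6: m=32, d=1, a=64
d=1 and a=2a₀=64 at k=6, so the next step gives (m, d) = (32, 26) again — its k=1 value — and the period has length 6.

[32; 2, 2, 10, 2, 2, 64]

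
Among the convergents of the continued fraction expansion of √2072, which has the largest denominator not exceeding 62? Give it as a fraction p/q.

√2072 = [45; 1, 1, 12, 1, 1, 90, …] (period length 6).
Convergents:
  p_0/q_0 = 45/1
  p_1/q_1 = 46/1
  p_2/q_2 = 91/2
  p_3/q_3 = 1138/25
  p_4/q_4 = 1229/27
  p_5/q_5 = 2367/52
  p_6/q_6 = 214259/4707
q_5 = 52 ≤ 62 < 4707 = q_6, so the answer is 2367/52.

2367/52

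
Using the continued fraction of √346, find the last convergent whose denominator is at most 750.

√346 = [18; 1, 1, 1, 1, 36, …] (period length 5).
Convergents:
  p_0/q_0 = 18/1
  p_1/q_1 = 19/1
  p_2/q_2 = 37/2
  p_3/q_3 = 56/3
  p_4/q_4 = 93/5
  p_5/q_5 = 3404/183
  p_6/q_6 = 3497/188
  p_7/q_7 = 6901/371
  p_8/q_8 = 10398/559
  p_9/q_9 = 17299/930
q_8 = 559 ≤ 750 < 930 = q_9, so the answer is 10398/559.

10398/559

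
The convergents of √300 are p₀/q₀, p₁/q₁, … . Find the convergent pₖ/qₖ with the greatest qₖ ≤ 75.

√300 = [17; 3, 8, 3, 34, …] (period length 4).
Convergents:
  p_0/q_0 = 17/1
  p_1/q_1 = 52/3
  p_2/q_2 = 433/25
  p_3/q_3 = 1351/78
q_2 = 25 ≤ 75 < 78 = q_3, so the answer is 433/25.

433/25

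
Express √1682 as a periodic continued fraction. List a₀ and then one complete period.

a₀ = ⌊√1682⌋ = 41.
With m₀=0, d₀=1 and mₖ₊₁ = dₖaₖ − mₖ, dₖ₊₁ = (n − mₖ₊₁²)/dₖ, aₖ₊₁ = ⌊(a₀+mₖ₊₁)/dₖ₊₁⌋:
  k=1: m=41, d=1, a=82
d=1 and a=2a₀=82 at k=1, so the next step gives (m, d) = (41, 1) again — its k=1 value — and the period has length 1.

[41; 82]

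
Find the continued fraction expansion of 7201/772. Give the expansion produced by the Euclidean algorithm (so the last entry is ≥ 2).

[9; 3, 19, 2, 6]

7201 = 9×772 + 253
772 = 3×253 + 13
253 = 19×13 + 6
13 = 2×6 + 1
6 = 6×1 + 0  (stop)
So 7201/772 = [9; 3, 19, 2, 6].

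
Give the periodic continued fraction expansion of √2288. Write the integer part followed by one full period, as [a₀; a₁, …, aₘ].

[47; 1, 4, 1, 94]

a₀ = ⌊√2288⌋ = 47.
With m₀=0, d₀=1 and mₖ₊₁ = dₖaₖ − mₖ, dₖ₊₁ = (n − mₖ₊₁²)/dₖ, aₖ₊₁ = ⌊(a₀+mₖ₊₁)/dₖ₊₁⌋:
  k=1: m=47, d=79, a=1
  k=2: m=32, d=16, a=4
  k=3: m=32, d=79, a=1
  k=4: m=47, d=1, a=94
d=1 and a=2a₀=94 at k=4, so the next step gives (m, d) = (47, 79) again — its k=1 value — and the period has length 4.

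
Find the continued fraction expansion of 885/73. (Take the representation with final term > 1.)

885 = 12·73 + 9
73 = 8·9 + 1
9 = 9·1 + 0  (stop)
So 885/73 = [12; 8, 9].

[12; 8, 9]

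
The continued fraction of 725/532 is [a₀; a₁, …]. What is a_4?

725 = 1·532 + 193   →  a_0 = 1
532 = 2·193 + 146   →  a_1 = 2
193 = 1·146 + 47   →  a_2 = 1
146 = 3·47 + 5   →  a_3 = 3
47 = 9·5 + 2   →  a_4 = 9

9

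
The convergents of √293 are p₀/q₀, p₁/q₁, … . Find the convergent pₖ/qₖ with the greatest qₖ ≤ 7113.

√293 = [17; 8, 1, 1, 8, 34, …] (period length 5).
Convergents:
  p_0/q_0 = 17/1
  p_1/q_1 = 137/8
  p_2/q_2 = 154/9
  p_3/q_3 = 291/17
  p_4/q_4 = 2482/145
  p_5/q_5 = 84679/4947
  p_6/q_6 = 679914/39721
q_5 = 4947 ≤ 7113 < 39721 = q_6, so the answer is 84679/4947.

84679/4947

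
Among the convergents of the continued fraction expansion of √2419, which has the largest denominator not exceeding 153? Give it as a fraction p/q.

√2419 = [49; 5, 2, 5, 98, …] (period length 4).
Convergents:
  p_0/q_0 = 49/1
  p_1/q_1 = 246/5
  p_2/q_2 = 541/11
  p_3/q_3 = 2951/60
  p_4/q_4 = 289739/5891
q_3 = 60 ≤ 153 < 5891 = q_4, so the answer is 2951/60.

2951/60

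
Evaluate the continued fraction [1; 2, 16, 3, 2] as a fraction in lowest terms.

349/235

Using pₖ = aₖpₖ₋₁ + pₖ₋₂ and qₖ = aₖqₖ₋₁ + qₖ₋₂:
  k=0: a=1, p=1, q=1
  k=1: a=2, p=3, q=2
  k=2: a=16, p=49, q=33
  k=3: a=3, p=150, q=101
  k=4: a=2, p=349, q=235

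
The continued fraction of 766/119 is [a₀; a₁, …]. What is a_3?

766 = 6·119 + 52   →  a_0 = 6
119 = 2·52 + 15   →  a_1 = 2
52 = 3·15 + 7   →  a_2 = 3
15 = 2·7 + 1   →  a_3 = 2

2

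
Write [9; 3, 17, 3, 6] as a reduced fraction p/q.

Using pₖ = aₖpₖ₋₁ + pₖ₋₂ and qₖ = aₖqₖ₋₁ + qₖ₋₂:
  k=0: a=9, p=9, q=1
  k=1: a=3, p=28, q=3
  k=2: a=17, p=485, q=52
  k=3: a=3, p=1483, q=159
  k=4: a=6, p=9383, q=1006

9383/1006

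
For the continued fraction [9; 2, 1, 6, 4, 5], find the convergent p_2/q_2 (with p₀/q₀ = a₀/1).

28/3

Using pₖ = aₖpₖ₋₁ + pₖ₋₂, qₖ = aₖqₖ₋₁ + qₖ₋₂ (with p₋₁=1, p₋₂=0, q₋₁=0, q₋₂=1):
  k=0: a=9, p=9, q=1
  k=1: a=2, p=19, q=2
  k=2: a=1, p=28, q=3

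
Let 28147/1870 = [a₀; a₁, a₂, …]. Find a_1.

19

28147 = 15·1870 + 97   →  a_0 = 15
1870 = 19·97 + 27   →  a_1 = 19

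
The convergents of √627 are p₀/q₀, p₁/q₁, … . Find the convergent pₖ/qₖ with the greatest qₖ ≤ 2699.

31325/1251

√627 = [25; 25, 50, …] (period length 2).
Convergents:
  p_0/q_0 = 25/1
  p_1/q_1 = 626/25
  p_2/q_2 = 31325/1251
  p_3/q_3 = 783751/31300
q_2 = 1251 ≤ 2699 < 31300 = q_3, so the answer is 31325/1251.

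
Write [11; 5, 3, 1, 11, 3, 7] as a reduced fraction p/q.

62453/5581

Using pₖ = aₖpₖ₋₁ + pₖ₋₂ and qₖ = aₖqₖ₋₁ + qₖ₋₂:
  k=0: a=11, p=11, q=1
  k=1: a=5, p=56, q=5
  k=2: a=3, p=179, q=16
  k=3: a=1, p=235, q=21
  k=4: a=11, p=2764, q=247
  k=5: a=3, p=8527, q=762
  k=6: a=7, p=62453, q=5581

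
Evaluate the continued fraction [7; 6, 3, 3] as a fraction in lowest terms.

Fold from the inside: start with 3/1.
  3 + 1/3 = 10/3
  6 + 3/10 = 63/10
  7 + 10/63 = 451/63

451/63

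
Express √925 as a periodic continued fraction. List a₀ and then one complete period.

a₀ = ⌊√925⌋ = 30.

[30; 2, 2, 2, 2, 60]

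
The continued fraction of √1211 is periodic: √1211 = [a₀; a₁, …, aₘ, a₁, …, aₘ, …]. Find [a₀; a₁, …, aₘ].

a₀ = ⌊√1211⌋ = 34.
With m₀=0, d₀=1 and mₖ₊₁ = dₖaₖ − mₖ, dₖ₊₁ = (n − mₖ₊₁²)/dₖ, aₖ₊₁ = ⌊(a₀+mₖ₊₁)/dₖ₊₁⌋:
  k=1: m=34, d=55, a=1
  k=2: m=21, d=14, a=3
  k=3: m=21, d=55, a=1
  k=4: m=34, d=1, a=68
d=1 and a=2a₀=68 at k=4, so the next step gives (m, d) = (34, 55) again — its k=1 value — and the period has length 4.

[34; 1, 3, 1, 68]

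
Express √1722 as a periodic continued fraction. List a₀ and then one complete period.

a₀ = ⌊√1722⌋ = 41.
With m₀=0, d₀=1 and mₖ₊₁ = dₖaₖ − mₖ, dₖ₊₁ = (n − mₖ₊₁²)/dₖ, aₖ₊₁ = ⌊(a₀+mₖ₊₁)/dₖ₊₁⌋:
  k=1: m=41, d=41, a=2
  k=2: m=41, d=1, a=82
d=1 and a=2a₀=82 at k=2, so the next step gives (m, d) = (41, 41) again — its k=1 value — and the period has length 2.

[41; 2, 82]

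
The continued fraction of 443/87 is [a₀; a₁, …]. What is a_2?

1

443 = 5·87 + 8   →  a_0 = 5
87 = 10·8 + 7   →  a_1 = 10
8 = 1·7 + 1   →  a_2 = 1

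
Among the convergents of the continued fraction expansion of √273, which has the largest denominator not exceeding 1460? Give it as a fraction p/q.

23644/1431

√273 = [16; 1, 1, 10, 1, 1, 32, …] (period length 6).
Convergents:
  p_0/q_0 = 16/1
  p_1/q_1 = 17/1
  p_2/q_2 = 33/2
  p_3/q_3 = 347/21
  p_4/q_4 = 380/23
  p_5/q_5 = 727/44
  p_6/q_6 = 23644/1431
  p_7/q_7 = 24371/1475
q_6 = 1431 ≤ 1460 < 1475 = q_7, so the answer is 23644/1431.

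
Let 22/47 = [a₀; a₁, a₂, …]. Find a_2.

7

22 = 0·47 + 22   →  a_0 = 0
47 = 2·22 + 3   →  a_1 = 2
22 = 7·3 + 1   →  a_2 = 7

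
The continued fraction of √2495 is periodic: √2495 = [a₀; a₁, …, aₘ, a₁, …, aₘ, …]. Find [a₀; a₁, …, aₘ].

[49; 1, 18, 1, 98]

a₀ = ⌊√2495⌋ = 49.
With m₀=0, d₀=1 and mₖ₊₁ = dₖaₖ − mₖ, dₖ₊₁ = (n − mₖ₊₁²)/dₖ, aₖ₊₁ = ⌊(a₀+mₖ₊₁)/dₖ₊₁⌋:
  k=1: m=49, d=94, a=1
  k=2: m=45, d=5, a=18
  k=3: m=45, d=94, a=1
  k=4: m=49, d=1, a=98
d=1 and a=2a₀=98 at k=4, so the next step gives (m, d) = (49, 94) again — its k=1 value — and the period has length 4.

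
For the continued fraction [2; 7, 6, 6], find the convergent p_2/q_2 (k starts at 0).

Using pₖ = aₖpₖ₋₁ + pₖ₋₂, qₖ = aₖqₖ₋₁ + qₖ₋₂ (with p₋₁=1, p₋₂=0, q₋₁=0, q₋₂=1):
  k=0: a=2, p=2, q=1
  k=1: a=7, p=15, q=7
  k=2: a=6, p=92, q=43

92/43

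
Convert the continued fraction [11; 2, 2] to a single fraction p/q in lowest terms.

57/5

Fold from the inside: start with 2/1.
  2 + 1/2 = 5/2
  11 + 2/5 = 57/5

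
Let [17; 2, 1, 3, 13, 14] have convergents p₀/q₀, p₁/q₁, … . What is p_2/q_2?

Using pₖ = aₖpₖ₋₁ + pₖ₋₂, qₖ = aₖqₖ₋₁ + qₖ₋₂ (with p₋₁=1, p₋₂=0, q₋₁=0, q₋₂=1):
  k=0: a=17, p=17, q=1
  k=1: a=2, p=35, q=2
  k=2: a=1, p=52, q=3

52/3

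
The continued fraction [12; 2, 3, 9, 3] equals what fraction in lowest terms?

2511/202

Using pₖ = aₖpₖ₋₁ + pₖ₋₂ and qₖ = aₖqₖ₋₁ + qₖ₋₂:
  k=0: a=12, p=12, q=1
  k=1: a=2, p=25, q=2
  k=2: a=3, p=87, q=7
  k=3: a=9, p=808, q=65
  k=4: a=3, p=2511, q=202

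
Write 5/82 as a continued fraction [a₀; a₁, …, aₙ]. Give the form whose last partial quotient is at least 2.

5 = 0·82 + 5
82 = 16·5 + 2
5 = 2·2 + 1
2 = 2·1 + 0  (stop)
So 5/82 = [0; 16, 2, 2].

[0; 16, 2, 2]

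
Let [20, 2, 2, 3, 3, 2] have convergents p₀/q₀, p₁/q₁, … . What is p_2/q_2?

Using pₖ = aₖpₖ₋₁ + pₖ₋₂, qₖ = aₖqₖ₋₁ + qₖ₋₂ (with p₋₁=1, p₋₂=0, q₋₁=0, q₋₂=1):
  k=0: a=20, p=20, q=1
  k=1: a=2, p=41, q=2
  k=2: a=2, p=102, q=5

102/5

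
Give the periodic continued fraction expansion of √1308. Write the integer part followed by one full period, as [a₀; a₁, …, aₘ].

[36; 6, 72]

a₀ = ⌊√1308⌋ = 36.
With m₀=0, d₀=1 and mₖ₊₁ = dₖaₖ − mₖ, dₖ₊₁ = (n − mₖ₊₁²)/dₖ, aₖ₊₁ = ⌊(a₀+mₖ₊₁)/dₖ₊₁⌋:
  k=1: m=36, d=12, a=6
  k=2: m=36, d=1, a=72
d=1 and a=2a₀=72 at k=2, so the next step gives (m, d) = (36, 12) again — its k=1 value — and the period has length 2.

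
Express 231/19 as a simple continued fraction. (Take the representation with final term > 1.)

231 = 12·19 + 3
19 = 6·3 + 1
3 = 3·1 + 0  (stop)
So 231/19 = [12; 6, 3].

[12; 6, 3]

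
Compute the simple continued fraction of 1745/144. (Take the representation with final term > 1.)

[12; 8, 2, 8]

1745 = 12×144 + 17
144 = 8×17 + 8
17 = 2×8 + 1
8 = 8×1 + 0  (stop)
So 1745/144 = [12; 8, 2, 8].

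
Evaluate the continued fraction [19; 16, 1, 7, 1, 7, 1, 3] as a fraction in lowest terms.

100099/5252

Using pₖ = aₖpₖ₋₁ + pₖ₋₂ and qₖ = aₖqₖ₋₁ + qₖ₋₂:
  k=0: a=19, p=19, q=1
  k=1: a=16, p=305, q=16
  k=2: a=1, p=324, q=17
  k=3: a=7, p=2573, q=135
  k=4: a=1, p=2897, q=152
  k=5: a=7, p=22852, q=1199
  k=6: a=1, p=25749, q=1351
  k=7: a=3, p=100099, q=5252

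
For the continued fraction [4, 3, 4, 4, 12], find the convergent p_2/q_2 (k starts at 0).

Using pₖ = aₖpₖ₋₁ + pₖ₋₂, qₖ = aₖqₖ₋₁ + qₖ₋₂ (with p₋₁=1, p₋₂=0, q₋₁=0, q₋₂=1):
  k=0: a=4, p=4, q=1
  k=1: a=3, p=13, q=3
  k=2: a=4, p=56, q=13

56/13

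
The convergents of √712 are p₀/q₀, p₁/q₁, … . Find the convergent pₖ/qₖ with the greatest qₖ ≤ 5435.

√712 = [26; 1, 2, 6, 2, 1, 52, …] (period length 6).
Convergents:
  p_0/q_0 = 26/1
  p_1/q_1 = 27/1
  p_2/q_2 = 80/3
  p_3/q_3 = 507/19
  p_4/q_4 = 1094/41
  p_5/q_5 = 1601/60
  p_6/q_6 = 84346/3161
  p_7/q_7 = 85947/3221
  p_8/q_8 = 256240/9603
q_7 = 3221 ≤ 5435 < 9603 = q_8, so the answer is 85947/3221.

85947/3221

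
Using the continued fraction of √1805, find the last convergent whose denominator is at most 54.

1402/33

√1805 = [42; 2, 16, 2, 84, …] (period length 4).
Convergents:
  p_0/q_0 = 42/1
  p_1/q_1 = 85/2
  p_2/q_2 = 1402/33
  p_3/q_3 = 2889/68
q_2 = 33 ≤ 54 < 68 = q_3, so the answer is 1402/33.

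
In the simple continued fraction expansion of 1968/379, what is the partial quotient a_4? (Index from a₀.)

1

1968 = 5·379 + 73   →  a_0 = 5
379 = 5·73 + 14   →  a_1 = 5
73 = 5·14 + 3   →  a_2 = 5
14 = 4·3 + 2   →  a_3 = 4
3 = 1·2 + 1   →  a_4 = 1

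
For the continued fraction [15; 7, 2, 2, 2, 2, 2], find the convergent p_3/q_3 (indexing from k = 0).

560/37

Using pₖ = aₖpₖ₋₁ + pₖ₋₂, qₖ = aₖqₖ₋₁ + qₖ₋₂ (with p₋₁=1, p₋₂=0, q₋₁=0, q₋₂=1):
  k=0: a=15, p=15, q=1
  k=1: a=7, p=106, q=7
  k=2: a=2, p=227, q=15
  k=3: a=2, p=560, q=37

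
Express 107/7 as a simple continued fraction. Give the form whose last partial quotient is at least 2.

107 = 15·7 + 2
7 = 3·2 + 1
2 = 2·1 + 0  (stop)
So 107/7 = [15; 3, 2].

[15; 3, 2]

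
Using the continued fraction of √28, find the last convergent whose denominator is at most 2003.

√28 = [5; 3, 2, 3, 10, …] (period length 4).
Convergents:
  p_0/q_0 = 5/1
  p_1/q_1 = 16/3
  p_2/q_2 = 37/7
  p_3/q_3 = 127/24
  p_4/q_4 = 1307/247
  p_5/q_5 = 4048/765
  p_6/q_6 = 9403/1777
  p_7/q_7 = 32257/6096
q_6 = 1777 ≤ 2003 < 6096 = q_7, so the answer is 9403/1777.

9403/1777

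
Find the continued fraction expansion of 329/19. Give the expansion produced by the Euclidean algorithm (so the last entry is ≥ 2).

[17; 3, 6]

329 = 17*19 + 6
19 = 3*6 + 1
6 = 6*1 + 0  (stop)
So 329/19 = [17; 3, 6].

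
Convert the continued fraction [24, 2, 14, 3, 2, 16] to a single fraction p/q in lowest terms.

83267/3401

Using pₖ = aₖpₖ₋₁ + pₖ₋₂ and qₖ = aₖqₖ₋₁ + qₖ₋₂:
  k=0: a=24, p=24, q=1
  k=1: a=2, p=49, q=2
  k=2: a=14, p=710, q=29
  k=3: a=3, p=2179, q=89
  k=4: a=2, p=5068, q=207
  k=5: a=16, p=83267, q=3401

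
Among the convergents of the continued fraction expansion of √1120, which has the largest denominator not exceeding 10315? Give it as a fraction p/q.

126001/3765

√1120 = [33; 2, 6, 1, 15, 1, 6, 2, 66, …] (period length 8).
Convergents:
  p_0/q_0 = 33/1
  p_1/q_1 = 67/2
  p_2/q_2 = 435/13
  p_3/q_3 = 502/15
  p_4/q_4 = 7965/238
  p_5/q_5 = 8467/253
  p_6/q_6 = 58767/1756
  p_7/q_7 = 126001/3765
  p_8/q_8 = 8374833/250246
q_7 = 3765 ≤ 10315 < 250246 = q_8, so the answer is 126001/3765.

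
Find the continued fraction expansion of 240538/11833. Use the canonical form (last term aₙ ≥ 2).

240538 = 20×11833 + 3878
11833 = 3×3878 + 199
3878 = 19×199 + 97
199 = 2×97 + 5
97 = 19×5 + 2
5 = 2×2 + 1
2 = 2×1 + 0  (stop)
So 240538/11833 = [20; 3, 19, 2, 19, 2, 2].

[20; 3, 19, 2, 19, 2, 2]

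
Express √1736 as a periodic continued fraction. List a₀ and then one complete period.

a₀ = ⌊√1736⌋ = 41.
With m₀=0, d₀=1 and mₖ₊₁ = dₖaₖ − mₖ, dₖ₊₁ = (n − mₖ₊₁²)/dₖ, aₖ₊₁ = ⌊(a₀+mₖ₊₁)/dₖ₊₁⌋:
  k=1: m=41, d=55, a=1
  k=2: m=14, d=28, a=1
  k=3: m=14, d=55, a=1
  k=4: m=41, d=1, a=82
d=1 and a=2a₀=82 at k=4, so the next step gives (m, d) = (41, 55) again — its k=1 value — and the period has length 4.

[41; 1, 1, 1, 82]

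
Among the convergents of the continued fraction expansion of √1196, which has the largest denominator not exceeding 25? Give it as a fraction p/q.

415/12

√1196 = [34; 1, 1, 2, 1, 1, 68, …] (period length 6).
Convergents:
  p_0/q_0 = 34/1
  p_1/q_1 = 35/1
  p_2/q_2 = 69/2
  p_3/q_3 = 173/5
  p_4/q_4 = 242/7
  p_5/q_5 = 415/12
  p_6/q_6 = 28462/823
q_5 = 12 ≤ 25 < 823 = q_6, so the answer is 415/12.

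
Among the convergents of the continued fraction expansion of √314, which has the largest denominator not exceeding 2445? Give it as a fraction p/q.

√314 = [17; 1, 2, 1, 1, 2, 1, 34, …] (period length 7).
Convergents:
  p_0/q_0 = 17/1
  p_1/q_1 = 18/1
  p_2/q_2 = 53/3
  p_3/q_3 = 71/4
  p_4/q_4 = 124/7
  p_5/q_5 = 319/18
  p_6/q_6 = 443/25
  p_7/q_7 = 15381/868
  p_8/q_8 = 15824/893
  p_9/q_9 = 47029/2654
q_8 = 893 ≤ 2445 < 2654 = q_9, so the answer is 15824/893.

15824/893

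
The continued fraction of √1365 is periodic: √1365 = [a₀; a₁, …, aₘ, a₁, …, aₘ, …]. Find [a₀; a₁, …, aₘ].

a₀ = ⌊√1365⌋ = 36.
With m₀=0, d₀=1 and mₖ₊₁ = dₖaₖ − mₖ, dₖ₊₁ = (n − mₖ₊₁²)/dₖ, aₖ₊₁ = ⌊(a₀+mₖ₊₁)/dₖ₊₁⌋:
  k=1: m=36, d=69, a=1
  k=2: m=33, d=4, a=17
  k=3: m=35, d=35, a=2
  k=4: m=35, d=4, a=17
  k=5: m=33, d=69, a=1
  k=6: m=36, d=1, a=72
d=1 and a=2a₀=72 at k=6, so the next step gives (m, d) = (36, 69) again — its k=1 value — and the period has length 6.

[36; 1, 17, 2, 17, 1, 72]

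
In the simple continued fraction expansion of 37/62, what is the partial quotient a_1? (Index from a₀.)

1

37 = 0·62 + 37   →  a_0 = 0
62 = 1·37 + 25   →  a_1 = 1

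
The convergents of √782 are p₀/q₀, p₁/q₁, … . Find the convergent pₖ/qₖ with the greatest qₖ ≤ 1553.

√782 = [27; 1, 26, 1, 54, …] (period length 4).
Convergents:
  p_0/q_0 = 27/1
  p_1/q_1 = 28/1
  p_2/q_2 = 755/27
  p_3/q_3 = 783/28
  p_4/q_4 = 43037/1539
  p_5/q_5 = 43820/1567
q_4 = 1539 ≤ 1553 < 1567 = q_5, so the answer is 43037/1539.

43037/1539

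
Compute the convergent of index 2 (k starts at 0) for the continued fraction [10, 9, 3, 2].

Using pₖ = aₖpₖ₋₁ + pₖ₋₂, qₖ = aₖqₖ₋₁ + qₖ₋₂ (with p₋₁=1, p₋₂=0, q₋₁=0, q₋₂=1):
  k=0: a=10, p=10, q=1
  k=1: a=9, p=91, q=9
  k=2: a=3, p=283, q=28

283/28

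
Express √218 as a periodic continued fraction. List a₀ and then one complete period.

a₀ = ⌊√218⌋ = 14.
With m₀=0, d₀=1 and mₖ₊₁ = dₖaₖ − mₖ, dₖ₊₁ = (n − mₖ₊₁²)/dₖ, aₖ₊₁ = ⌊(a₀+mₖ₊₁)/dₖ₊₁⌋:
  k=1: m=14, d=22, a=1
  k=2: m=8, d=7, a=3
  k=3: m=13, d=7, a=3
  k=4: m=8, d=22, a=1
  k=5: m=14, d=1, a=28
d=1 and a=2a₀=28 at k=5, so the next step gives (m, d) = (14, 22) again — its k=1 value — and the period has length 5.

[14; 1, 3, 3, 1, 28]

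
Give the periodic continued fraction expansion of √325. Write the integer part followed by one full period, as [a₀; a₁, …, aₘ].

a₀ = ⌊√325⌋ = 18.
With m₀=0, d₀=1 and mₖ₊₁ = dₖaₖ − mₖ, dₖ₊₁ = (n − mₖ₊₁²)/dₖ, aₖ₊₁ = ⌊(a₀+mₖ₊₁)/dₖ₊₁⌋:
  k=1: m=18, d=1, a=36
d=1 and a=2a₀=36 at k=1, so the next step gives (m, d) = (18, 1) again — its k=1 value — and the period has length 1.

[18; 36]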